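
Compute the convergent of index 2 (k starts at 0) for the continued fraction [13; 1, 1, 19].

27/2

Using pₖ = aₖpₖ₋₁ + pₖ₋₂, qₖ = aₖqₖ₋₁ + qₖ₋₂ (with p₋₁=1, p₋₂=0, q₋₁=0, q₋₂=1):
  k=0: a=13, p=13, q=1
  k=1: a=1, p=14, q=1
  k=2: a=1, p=27, q=2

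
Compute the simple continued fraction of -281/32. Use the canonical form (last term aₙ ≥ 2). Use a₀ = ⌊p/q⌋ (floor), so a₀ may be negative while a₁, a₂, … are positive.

[-9; 4, 1, 1, 3]

-281 = -9×32 + 7
32 = 4×7 + 4
7 = 1×4 + 3
4 = 1×3 + 1
3 = 3×1 + 0  (stop)
So -281/32 = [-9; 4, 1, 1, 3].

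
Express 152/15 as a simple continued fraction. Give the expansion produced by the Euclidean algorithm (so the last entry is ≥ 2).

152 = 10*15 + 2
15 = 7*2 + 1
2 = 2*1 + 0  (stop)
So 152/15 = [10; 7, 2].

[10; 7, 2]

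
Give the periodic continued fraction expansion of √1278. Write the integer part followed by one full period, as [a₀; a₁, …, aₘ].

[35; 1, 2, 1, 70]

a₀ = ⌊√1278⌋ = 35.
With m₀=0, d₀=1 and mₖ₊₁ = dₖaₖ − mₖ, dₖ₊₁ = (n − mₖ₊₁²)/dₖ, aₖ₊₁ = ⌊(a₀+mₖ₊₁)/dₖ₊₁⌋:
  k=1: m=35, d=53, a=1
  k=2: m=18, d=18, a=2
  k=3: m=18, d=53, a=1
  k=4: m=35, d=1, a=70
d=1 and a=2a₀=70 at k=4, so the next step gives (m, d) = (35, 53) again — its k=1 value — and the period has length 4.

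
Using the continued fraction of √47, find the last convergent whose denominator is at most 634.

3942/575

√47 = [6; 1, 5, 1, 12, …] (period length 4).
Convergents:
  p_0/q_0 = 6/1
  p_1/q_1 = 7/1
  p_2/q_2 = 41/6
  p_3/q_3 = 48/7
  p_4/q_4 = 617/90
  p_5/q_5 = 665/97
  p_6/q_6 = 3942/575
  p_7/q_7 = 4607/672
q_6 = 575 ≤ 634 < 672 = q_7, so the answer is 3942/575.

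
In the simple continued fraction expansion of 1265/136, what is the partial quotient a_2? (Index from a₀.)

1265 = 9·136 + 41   →  a_0 = 9
136 = 3·41 + 13   →  a_1 = 3
41 = 3·13 + 2   →  a_2 = 3

3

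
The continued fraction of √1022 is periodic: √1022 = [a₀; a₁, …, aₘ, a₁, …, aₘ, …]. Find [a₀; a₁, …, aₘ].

a₀ = ⌊√1022⌋ = 31.
With m₀=0, d₀=1 and mₖ₊₁ = dₖaₖ − mₖ, dₖ₊₁ = (n − mₖ₊₁²)/dₖ, aₖ₊₁ = ⌊(a₀+mₖ₊₁)/dₖ₊₁⌋:
  k=1: m=31, d=61, a=1
  k=2: m=30, d=2, a=30
  k=3: m=30, d=61, a=1
  k=4: m=31, d=1, a=62
d=1 and a=2a₀=62 at k=4, so the next step gives (m, d) = (31, 61) again — its k=1 value — and the period has length 4.

[31; 1, 30, 1, 62]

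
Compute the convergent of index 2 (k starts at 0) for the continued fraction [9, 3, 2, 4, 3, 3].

Using pₖ = aₖpₖ₋₁ + pₖ₋₂, qₖ = aₖqₖ₋₁ + qₖ₋₂ (with p₋₁=1, p₋₂=0, q₋₁=0, q₋₂=1):
  k=0: a=9, p=9, q=1
  k=1: a=3, p=28, q=3
  k=2: a=2, p=65, q=7

65/7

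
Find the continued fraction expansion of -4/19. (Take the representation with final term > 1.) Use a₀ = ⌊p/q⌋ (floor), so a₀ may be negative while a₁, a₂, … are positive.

[-1; 1, 3, 1, 3]

-4 = -1·19 + 15
19 = 1·15 + 4
15 = 3·4 + 3
4 = 1·3 + 1
3 = 3·1 + 0  (stop)
So -4/19 = [-1; 1, 3, 1, 3].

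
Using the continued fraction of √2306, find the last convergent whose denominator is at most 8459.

221328/4609

√2306 = [48; 48, 96, …] (period length 2).
Convergents:
  p_0/q_0 = 48/1
  p_1/q_1 = 2305/48
  p_2/q_2 = 221328/4609
  p_3/q_3 = 10626049/221280
q_2 = 4609 ≤ 8459 < 221280 = q_3, so the answer is 221328/4609.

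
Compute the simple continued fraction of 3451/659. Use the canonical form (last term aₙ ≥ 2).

3451 = 5×659 + 156
659 = 4×156 + 35
156 = 4×35 + 16
35 = 2×16 + 3
16 = 5×3 + 1
3 = 3×1 + 0  (stop)
So 3451/659 = [5; 4, 4, 2, 5, 3].

[5; 4, 4, 2, 5, 3]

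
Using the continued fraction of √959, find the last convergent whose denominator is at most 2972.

√959 = [30; 1, 29, 1, 60, …] (period length 4).
Convergents:
  p_0/q_0 = 30/1
  p_1/q_1 = 31/1
  p_2/q_2 = 929/30
  p_3/q_3 = 960/31
  p_4/q_4 = 58529/1890
  p_5/q_5 = 59489/1921
  p_6/q_6 = 1783710/57599
q_5 = 1921 ≤ 2972 < 57599 = q_6, so the answer is 59489/1921.

59489/1921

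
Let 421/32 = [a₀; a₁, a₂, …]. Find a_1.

6

421 = 13·32 + 5   →  a_0 = 13
32 = 6·5 + 2   →  a_1 = 6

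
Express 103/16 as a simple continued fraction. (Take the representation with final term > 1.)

[6; 2, 3, 2]

103 = 6×16 + 7
16 = 2×7 + 2
7 = 3×2 + 1
2 = 2×1 + 0  (stop)
So 103/16 = [6; 2, 3, 2].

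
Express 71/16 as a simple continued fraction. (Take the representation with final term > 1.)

71 = 4*16 + 7
16 = 2*7 + 2
7 = 3*2 + 1
2 = 2*1 + 0  (stop)
So 71/16 = [4; 2, 3, 2].

[4; 2, 3, 2]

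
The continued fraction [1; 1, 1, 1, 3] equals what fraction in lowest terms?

Using pₖ = aₖpₖ₋₁ + pₖ₋₂ and qₖ = aₖqₖ₋₁ + qₖ₋₂:
  k=0: a=1, p=1, q=1
  k=1: a=1, p=2, q=1
  k=2: a=1, p=3, q=2
  k=3: a=1, p=5, q=3
  k=4: a=3, p=18, q=11

18/11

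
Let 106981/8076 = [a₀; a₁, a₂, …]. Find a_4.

106981 = 13·8076 + 1993   →  a_0 = 13
8076 = 4·1993 + 104   →  a_1 = 4
1993 = 19·104 + 17   →  a_2 = 19
104 = 6·17 + 2   →  a_3 = 6
17 = 8·2 + 1   →  a_4 = 8

8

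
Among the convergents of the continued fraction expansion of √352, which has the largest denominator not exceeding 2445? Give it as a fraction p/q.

18499/986

√352 = [18; 1, 3, 5, 9, 5, 3, 1, 36, …] (period length 8).
Convergents:
  p_0/q_0 = 18/1
  p_1/q_1 = 19/1
  p_2/q_2 = 75/4
  p_3/q_3 = 394/21
  p_4/q_4 = 3621/193
  p_5/q_5 = 18499/986
  p_6/q_6 = 59118/3151
q_5 = 986 ≤ 2445 < 3151 = q_6, so the answer is 18499/986.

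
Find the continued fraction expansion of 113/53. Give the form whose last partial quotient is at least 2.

[2; 7, 1, 1, 3]

113 = 2·53 + 7
53 = 7·7 + 4
7 = 1·4 + 3
4 = 1·3 + 1
3 = 3·1 + 0  (stop)
So 113/53 = [2; 7, 1, 1, 3].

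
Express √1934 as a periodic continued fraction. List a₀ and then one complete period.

a₀ = ⌊√1934⌋ = 43.

[43; 1, 42, 1, 86]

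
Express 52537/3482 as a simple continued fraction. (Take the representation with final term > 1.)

52537 = 15·3482 + 307
3482 = 11·307 + 105
307 = 2·105 + 97
105 = 1·97 + 8
97 = 12·8 + 1
8 = 8·1 + 0  (stop)
So 52537/3482 = [15; 11, 2, 1, 12, 8].

[15; 11, 2, 1, 12, 8]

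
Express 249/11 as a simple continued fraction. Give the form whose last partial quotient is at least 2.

[22; 1, 1, 1, 3]

249 = 22·11 + 7
11 = 1·7 + 4
7 = 1·4 + 3
4 = 1·3 + 1
3 = 3·1 + 0  (stop)
So 249/11 = [22; 1, 1, 1, 3].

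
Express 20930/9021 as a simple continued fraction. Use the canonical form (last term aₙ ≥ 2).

20930 = 2·9021 + 2888
9021 = 3·2888 + 357
2888 = 8·357 + 32
357 = 11·32 + 5
32 = 6·5 + 2
5 = 2·2 + 1
2 = 2·1 + 0  (stop)
So 20930/9021 = [2; 3, 8, 11, 6, 2, 2].

[2; 3, 8, 11, 6, 2, 2]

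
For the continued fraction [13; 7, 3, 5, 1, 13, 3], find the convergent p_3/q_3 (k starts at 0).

Using pₖ = aₖpₖ₋₁ + pₖ₋₂, qₖ = aₖqₖ₋₁ + qₖ₋₂ (with p₋₁=1, p₋₂=0, q₋₁=0, q₋₂=1):
  k=0: a=13, p=13, q=1
  k=1: a=7, p=92, q=7
  k=2: a=3, p=289, q=22
  k=3: a=5, p=1537, q=117

1537/117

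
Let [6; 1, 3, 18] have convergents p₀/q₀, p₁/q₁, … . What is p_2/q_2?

27/4

Using pₖ = aₖpₖ₋₁ + pₖ₋₂, qₖ = aₖqₖ₋₁ + qₖ₋₂ (with p₋₁=1, p₋₂=0, q₋₁=0, q₋₂=1):
  k=0: a=6, p=6, q=1
  k=1: a=1, p=7, q=1
  k=2: a=3, p=27, q=4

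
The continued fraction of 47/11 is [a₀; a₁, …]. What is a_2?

47 = 4·11 + 3   →  a_0 = 4
11 = 3·3 + 2   →  a_1 = 3
3 = 1·2 + 1   →  a_2 = 1

1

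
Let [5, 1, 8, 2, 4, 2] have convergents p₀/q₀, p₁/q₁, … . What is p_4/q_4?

Using pₖ = aₖpₖ₋₁ + pₖ₋₂, qₖ = aₖqₖ₋₁ + qₖ₋₂ (with p₋₁=1, p₋₂=0, q₋₁=0, q₋₂=1):
  k=0: a=5, p=5, q=1
  k=1: a=1, p=6, q=1
  k=2: a=8, p=53, q=9
  k=3: a=2, p=112, q=19
  k=4: a=4, p=501, q=85

501/85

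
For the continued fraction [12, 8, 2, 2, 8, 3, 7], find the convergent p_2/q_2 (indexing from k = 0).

206/17

Using pₖ = aₖpₖ₋₁ + pₖ₋₂, qₖ = aₖqₖ₋₁ + qₖ₋₂ (with p₋₁=1, p₋₂=0, q₋₁=0, q₋₂=1):
  k=0: a=12, p=12, q=1
  k=1: a=8, p=97, q=8
  k=2: a=2, p=206, q=17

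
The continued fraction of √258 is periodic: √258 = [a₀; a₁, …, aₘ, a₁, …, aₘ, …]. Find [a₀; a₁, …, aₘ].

[16; 16, 32]

a₀ = ⌊√258⌋ = 16.
With m₀=0, d₀=1 and mₖ₊₁ = dₖaₖ − mₖ, dₖ₊₁ = (n − mₖ₊₁²)/dₖ, aₖ₊₁ = ⌊(a₀+mₖ₊₁)/dₖ₊₁⌋:
  k=1: m=16, d=2, a=16
  k=2: m=16, d=1, a=32
d=1 and a=2a₀=32 at k=2, so the next step gives (m, d) = (16, 2) again — its k=1 value — and the period has length 2.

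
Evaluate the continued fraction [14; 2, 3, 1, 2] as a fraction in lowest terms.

Fold from the inside: start with 2/1.
  1 + 1/2 = 3/2
  3 + 2/3 = 11/3
  2 + 3/11 = 25/11
  14 + 11/25 = 361/25

361/25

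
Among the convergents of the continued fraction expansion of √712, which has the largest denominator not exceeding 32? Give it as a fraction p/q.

√712 = [26; 1, 2, 6, 2, 1, 52, …] (period length 6).
Convergents:
  p_0/q_0 = 26/1
  p_1/q_1 = 27/1
  p_2/q_2 = 80/3
  p_3/q_3 = 507/19
  p_4/q_4 = 1094/41
q_3 = 19 ≤ 32 < 41 = q_4, so the answer is 507/19.

507/19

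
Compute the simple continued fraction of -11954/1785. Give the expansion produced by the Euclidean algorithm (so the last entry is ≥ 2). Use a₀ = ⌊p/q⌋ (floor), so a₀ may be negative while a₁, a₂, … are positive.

-11954 = -7*1785 + 541
1785 = 3*541 + 162
541 = 3*162 + 55
162 = 2*55 + 52
55 = 1*52 + 3
52 = 17*3 + 1
3 = 3*1 + 0  (stop)
So -11954/1785 = [-7; 3, 3, 2, 1, 17, 3].

[-7; 3, 3, 2, 1, 17, 3]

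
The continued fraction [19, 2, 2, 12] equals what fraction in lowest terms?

Fold from the inside: start with 12/1.
  2 + 1/12 = 25/12
  2 + 12/25 = 62/25
  19 + 25/62 = 1203/62

1203/62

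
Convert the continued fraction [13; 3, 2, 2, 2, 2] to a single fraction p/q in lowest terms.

Using pₖ = aₖpₖ₋₁ + pₖ₋₂ and qₖ = aₖqₖ₋₁ + qₖ₋₂:
  k=0: a=13, p=13, q=1
  k=1: a=3, p=40, q=3
  k=2: a=2, p=93, q=7
  k=3: a=2, p=226, q=17
  k=4: a=2, p=545, q=41
  k=5: a=2, p=1316, q=99

1316/99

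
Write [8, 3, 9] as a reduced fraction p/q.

233/28

Using pₖ = aₖpₖ₋₁ + pₖ₋₂ and qₖ = aₖqₖ₋₁ + qₖ₋₂:
  k=0: a=8, p=8, q=1
  k=1: a=3, p=25, q=3
  k=2: a=9, p=233, q=28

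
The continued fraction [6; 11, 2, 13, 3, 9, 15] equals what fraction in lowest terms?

817241/134258

Fold from the inside: start with 15/1.
  9 + 1/15 = 136/15
  3 + 15/136 = 423/136
  13 + 136/423 = 5635/423
  2 + 423/5635 = 11693/5635
  11 + 5635/11693 = 134258/11693
  6 + 11693/134258 = 817241/134258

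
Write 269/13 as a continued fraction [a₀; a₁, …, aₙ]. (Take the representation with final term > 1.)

269 = 20×13 + 9
13 = 1×9 + 4
9 = 2×4 + 1
4 = 4×1 + 0  (stop)
So 269/13 = [20; 1, 2, 4].

[20; 1, 2, 4]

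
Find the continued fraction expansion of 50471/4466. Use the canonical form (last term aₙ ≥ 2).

[11; 3, 3, 8, 3, 2, 7]

50471 = 11·4466 + 1345
4466 = 3·1345 + 431
1345 = 3·431 + 52
431 = 8·52 + 15
52 = 3·15 + 7
15 = 2·7 + 1
7 = 7·1 + 0  (stop)
So 50471/4466 = [11; 3, 3, 8, 3, 2, 7].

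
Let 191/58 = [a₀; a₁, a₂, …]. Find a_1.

3

191 = 3·58 + 17   →  a_0 = 3
58 = 3·17 + 7   →  a_1 = 3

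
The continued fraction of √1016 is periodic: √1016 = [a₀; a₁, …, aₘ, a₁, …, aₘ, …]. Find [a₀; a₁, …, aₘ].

a₀ = ⌊√1016⌋ = 31.
With m₀=0, d₀=1 and mₖ₊₁ = dₖaₖ − mₖ, dₖ₊₁ = (n − mₖ₊₁²)/dₖ, aₖ₊₁ = ⌊(a₀+mₖ₊₁)/dₖ₊₁⌋:
  k=1: m=31, d=55, a=1
  k=2: m=24, d=8, a=6
  k=3: m=24, d=55, a=1
  k=4: m=31, d=1, a=62
d=1 and a=2a₀=62 at k=4, so the next step gives (m, d) = (31, 55) again — its k=1 value — and the period has length 4.

[31; 1, 6, 1, 62]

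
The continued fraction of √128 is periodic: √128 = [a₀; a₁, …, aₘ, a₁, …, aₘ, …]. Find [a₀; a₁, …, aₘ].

a₀ = ⌊√128⌋ = 11.
With m₀=0, d₀=1 and mₖ₊₁ = dₖaₖ − mₖ, dₖ₊₁ = (n − mₖ₊₁²)/dₖ, aₖ₊₁ = ⌊(a₀+mₖ₊₁)/dₖ₊₁⌋:
  k=1: m=11, d=7, a=3
  k=2: m=10, d=4, a=5
  k=3: m=10, d=7, a=3
  k=4: m=11, d=1, a=22
d=1 and a=2a₀=22 at k=4, so the next step gives (m, d) = (11, 7) again — its k=1 value — and the period has length 4.

[11; 3, 5, 3, 22]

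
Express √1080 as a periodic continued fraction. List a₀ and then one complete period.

[32; 1, 6, 3, 6, 1, 64]

a₀ = ⌊√1080⌋ = 32.
With m₀=0, d₀=1 and mₖ₊₁ = dₖaₖ − mₖ, dₖ₊₁ = (n − mₖ₊₁²)/dₖ, aₖ₊₁ = ⌊(a₀+mₖ₊₁)/dₖ₊₁⌋:
  k=1: m=32, d=56, a=1
  k=2: m=24, d=9, a=6
  k=3: m=30, d=20, a=3
  k=4: m=30, d=9, a=6
  k=5: m=24, d=56, a=1
  k=6: m=32, d=1, a=64
d=1 and a=2a₀=64 at k=6, so the next step gives (m, d) = (32, 56) again — its k=1 value — and the period has length 6.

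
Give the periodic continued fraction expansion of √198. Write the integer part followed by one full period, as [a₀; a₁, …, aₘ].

a₀ = ⌊√198⌋ = 14.

[14; 14, 28]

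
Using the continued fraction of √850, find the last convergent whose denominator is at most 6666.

√850 = [29; 6, 2, 6, 58, …] (period length 4).
Convergents:
  p_0/q_0 = 29/1
  p_1/q_1 = 175/6
  p_2/q_2 = 379/13
  p_3/q_3 = 2449/84
  p_4/q_4 = 142421/4885
  p_5/q_5 = 856975/29394
q_4 = 4885 ≤ 6666 < 29394 = q_5, so the answer is 142421/4885.

142421/4885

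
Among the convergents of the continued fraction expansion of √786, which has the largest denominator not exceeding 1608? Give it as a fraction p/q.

√786 = [28; 28, 56, …] (period length 2).
Convergents:
  p_0/q_0 = 28/1
  p_1/q_1 = 785/28
  p_2/q_2 = 43988/1569
  p_3/q_3 = 1232449/43960
q_2 = 1569 ≤ 1608 < 43960 = q_3, so the answer is 43988/1569.

43988/1569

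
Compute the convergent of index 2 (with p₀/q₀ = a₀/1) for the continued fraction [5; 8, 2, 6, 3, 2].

87/17

Using pₖ = aₖpₖ₋₁ + pₖ₋₂, qₖ = aₖqₖ₋₁ + qₖ₋₂ (with p₋₁=1, p₋₂=0, q₋₁=0, q₋₂=1):
  k=0: a=5, p=5, q=1
  k=1: a=8, p=41, q=8
  k=2: a=2, p=87, q=17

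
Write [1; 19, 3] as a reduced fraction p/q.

Using pₖ = aₖpₖ₋₁ + pₖ₋₂ and qₖ = aₖqₖ₋₁ + qₖ₋₂:
  k=0: a=1, p=1, q=1
  k=1: a=19, p=20, q=19
  k=2: a=3, p=61, q=58

61/58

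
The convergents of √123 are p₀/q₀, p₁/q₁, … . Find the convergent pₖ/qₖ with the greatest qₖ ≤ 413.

2695/243

√123 = [11; 11, 22, …] (period length 2).
Convergents:
  p_0/q_0 = 11/1
  p_1/q_1 = 122/11
  p_2/q_2 = 2695/243
  p_3/q_3 = 29767/2684
q_2 = 243 ≤ 413 < 2684 = q_3, so the answer is 2695/243.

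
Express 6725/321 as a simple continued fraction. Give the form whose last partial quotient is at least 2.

[20; 1, 19, 16]

6725 = 20×321 + 305
321 = 1×305 + 16
305 = 19×16 + 1
16 = 16×1 + 0  (stop)
So 6725/321 = [20; 1, 19, 16].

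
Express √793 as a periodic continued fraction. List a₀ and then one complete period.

a₀ = ⌊√793⌋ = 28.
With m₀=0, d₀=1 and mₖ₊₁ = dₖaₖ − mₖ, dₖ₊₁ = (n − mₖ₊₁²)/dₖ, aₖ₊₁ = ⌊(a₀+mₖ₊₁)/dₖ₊₁⌋:
  k=1: m=28, d=9, a=6
  k=2: m=26, d=13, a=4
  k=3: m=26, d=9, a=6
  k=4: m=28, d=1, a=56
d=1 and a=2a₀=56 at k=4, so the next step gives (m, d) = (28, 9) again — its k=1 value — and the period has length 4.

[28; 6, 4, 6, 56]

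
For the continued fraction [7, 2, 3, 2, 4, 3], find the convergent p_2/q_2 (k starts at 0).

52/7

Using pₖ = aₖpₖ₋₁ + pₖ₋₂, qₖ = aₖqₖ₋₁ + qₖ₋₂ (with p₋₁=1, p₋₂=0, q₋₁=0, q₋₂=1):
  k=0: a=7, p=7, q=1
  k=1: a=2, p=15, q=2
  k=2: a=3, p=52, q=7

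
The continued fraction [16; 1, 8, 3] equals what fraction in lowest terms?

473/28

Fold from the inside: start with 3/1.
  8 + 1/3 = 25/3
  1 + 3/25 = 28/25
  16 + 25/28 = 473/28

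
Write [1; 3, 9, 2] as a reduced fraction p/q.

78/59

Fold from the inside: start with 2/1.
  9 + 1/2 = 19/2
  3 + 2/19 = 59/19
  1 + 19/59 = 78/59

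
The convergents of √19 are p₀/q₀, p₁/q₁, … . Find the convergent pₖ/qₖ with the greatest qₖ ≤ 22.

√19 = [4; 2, 1, 3, 1, 2, 8, …] (period length 6).
Convergents:
  p_0/q_0 = 4/1
  p_1/q_1 = 9/2
  p_2/q_2 = 13/3
  p_3/q_3 = 48/11
  p_4/q_4 = 61/14
  p_5/q_5 = 170/39
q_4 = 14 ≤ 22 < 39 = q_5, so the answer is 61/14.

61/14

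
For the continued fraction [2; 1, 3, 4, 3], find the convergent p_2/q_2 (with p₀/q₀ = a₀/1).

11/4

Using pₖ = aₖpₖ₋₁ + pₖ₋₂, qₖ = aₖqₖ₋₁ + qₖ₋₂ (with p₋₁=1, p₋₂=0, q₋₁=0, q₋₂=1):
  k=0: a=2, p=2, q=1
  k=1: a=1, p=3, q=1
  k=2: a=3, p=11, q=4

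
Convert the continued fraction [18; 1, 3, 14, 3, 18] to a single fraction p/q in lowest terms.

Fold from the inside: start with 18/1.
  3 + 1/18 = 55/18
  14 + 18/55 = 788/55
  3 + 55/788 = 2419/788
  1 + 788/2419 = 3207/2419
  18 + 2419/3207 = 60145/3207

60145/3207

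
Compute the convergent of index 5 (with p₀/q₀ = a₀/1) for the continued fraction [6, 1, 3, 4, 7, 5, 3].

4275/632

Using pₖ = aₖpₖ₋₁ + pₖ₋₂, qₖ = aₖqₖ₋₁ + qₖ₋₂ (with p₋₁=1, p₋₂=0, q₋₁=0, q₋₂=1):
  k=0: a=6, p=6, q=1
  k=1: a=1, p=7, q=1
  k=2: a=3, p=27, q=4
  k=3: a=4, p=115, q=17
  k=4: a=7, p=832, q=123
  k=5: a=5, p=4275, q=632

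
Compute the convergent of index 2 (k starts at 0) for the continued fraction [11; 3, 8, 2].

Using pₖ = aₖpₖ₋₁ + pₖ₋₂, qₖ = aₖqₖ₋₁ + qₖ₋₂ (with p₋₁=1, p₋₂=0, q₋₁=0, q₋₂=1):
  k=0: a=11, p=11, q=1
  k=1: a=3, p=34, q=3
  k=2: a=8, p=283, q=25

283/25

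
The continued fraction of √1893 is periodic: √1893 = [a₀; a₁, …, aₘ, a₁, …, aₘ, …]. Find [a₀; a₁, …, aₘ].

[43; 1, 1, 28, 1, 1, 86]

a₀ = ⌊√1893⌋ = 43.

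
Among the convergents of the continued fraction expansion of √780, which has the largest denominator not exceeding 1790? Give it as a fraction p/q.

√780 = [27; 1, 12, 1, 54, …] (period length 4).
Convergents:
  p_0/q_0 = 27/1
  p_1/q_1 = 28/1
  p_2/q_2 = 363/13
  p_3/q_3 = 391/14
  p_4/q_4 = 21477/769
  p_5/q_5 = 21868/783
  p_6/q_6 = 283893/10165
q_5 = 783 ≤ 1790 < 10165 = q_6, so the answer is 21868/783.

21868/783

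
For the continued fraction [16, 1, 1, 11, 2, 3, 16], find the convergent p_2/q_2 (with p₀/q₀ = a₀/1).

33/2

Using pₖ = aₖpₖ₋₁ + pₖ₋₂, qₖ = aₖqₖ₋₁ + qₖ₋₂ (with p₋₁=1, p₋₂=0, q₋₁=0, q₋₂=1):
  k=0: a=16, p=16, q=1
  k=1: a=1, p=17, q=1
  k=2: a=1, p=33, q=2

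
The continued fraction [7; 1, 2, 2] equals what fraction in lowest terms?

54/7

Using pₖ = aₖpₖ₋₁ + pₖ₋₂ and qₖ = aₖqₖ₋₁ + qₖ₋₂:
  k=0: a=7, p=7, q=1
  k=1: a=1, p=8, q=1
  k=2: a=2, p=23, q=3
  k=3: a=2, p=54, q=7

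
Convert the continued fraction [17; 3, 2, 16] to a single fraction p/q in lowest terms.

1988/115

Fold from the inside: start with 16/1.
  2 + 1/16 = 33/16
  3 + 16/33 = 115/33
  17 + 33/115 = 1988/115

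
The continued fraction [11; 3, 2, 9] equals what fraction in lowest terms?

745/66

Using pₖ = aₖpₖ₋₁ + pₖ₋₂ and qₖ = aₖqₖ₋₁ + qₖ₋₂:
  k=0: a=11, p=11, q=1
  k=1: a=3, p=34, q=3
  k=2: a=2, p=79, q=7
  k=3: a=9, p=745, q=66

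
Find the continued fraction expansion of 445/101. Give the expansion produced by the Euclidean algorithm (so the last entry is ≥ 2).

445 = 4*101 + 41
101 = 2*41 + 19
41 = 2*19 + 3
19 = 6*3 + 1
3 = 3*1 + 0  (stop)
So 445/101 = [4; 2, 2, 6, 3].

[4; 2, 2, 6, 3]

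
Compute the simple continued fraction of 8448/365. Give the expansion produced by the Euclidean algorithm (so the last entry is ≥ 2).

[23; 6, 1, 7, 1, 5]

8448 = 23*365 + 53
365 = 6*53 + 47
53 = 1*47 + 6
47 = 7*6 + 5
6 = 1*5 + 1
5 = 5*1 + 0  (stop)
So 8448/365 = [23; 6, 1, 7, 1, 5].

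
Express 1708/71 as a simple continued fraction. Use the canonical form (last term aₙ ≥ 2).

1708 = 24·71 + 4
71 = 17·4 + 3
4 = 1·3 + 1
3 = 3·1 + 0  (stop)
So 1708/71 = [24; 17, 1, 3].

[24; 17, 1, 3]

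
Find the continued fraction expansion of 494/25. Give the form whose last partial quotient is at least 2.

[19; 1, 3, 6]

494 = 19·25 + 19
25 = 1·19 + 6
19 = 3·6 + 1
6 = 6·1 + 0  (stop)
So 494/25 = [19; 1, 3, 6].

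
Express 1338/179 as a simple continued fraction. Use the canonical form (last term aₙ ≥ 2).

[7; 2, 9, 2, 4]

1338 = 7*179 + 85
179 = 2*85 + 9
85 = 9*9 + 4
9 = 2*4 + 1
4 = 4*1 + 0  (stop)
So 1338/179 = [7; 2, 9, 2, 4].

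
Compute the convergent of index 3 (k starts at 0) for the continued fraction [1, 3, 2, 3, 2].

Using pₖ = aₖpₖ₋₁ + pₖ₋₂, qₖ = aₖqₖ₋₁ + qₖ₋₂ (with p₋₁=1, p₋₂=0, q₋₁=0, q₋₂=1):
  k=0: a=1, p=1, q=1
  k=1: a=3, p=4, q=3
  k=2: a=2, p=9, q=7
  k=3: a=3, p=31, q=24

31/24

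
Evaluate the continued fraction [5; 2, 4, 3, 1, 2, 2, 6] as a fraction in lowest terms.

8678/1593

Fold from the inside: start with 6/1.
  2 + 1/6 = 13/6
  2 + 6/13 = 32/13
  1 + 13/32 = 45/32
  3 + 32/45 = 167/45
  4 + 45/167 = 713/167
  2 + 167/713 = 1593/713
  5 + 713/1593 = 8678/1593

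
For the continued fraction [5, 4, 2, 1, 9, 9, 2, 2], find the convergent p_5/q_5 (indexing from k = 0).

Using pₖ = aₖpₖ₋₁ + pₖ₋₂, qₖ = aₖqₖ₋₁ + qₖ₋₂ (with p₋₁=1, p₋₂=0, q₋₁=0, q₋₂=1):
  k=0: a=5, p=5, q=1
  k=1: a=4, p=21, q=4
  k=2: a=2, p=47, q=9
  k=3: a=1, p=68, q=13
  k=4: a=9, p=659, q=126
  k=5: a=9, p=5999, q=1147

5999/1147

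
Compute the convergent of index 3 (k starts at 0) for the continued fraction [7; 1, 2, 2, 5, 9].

Using pₖ = aₖpₖ₋₁ + pₖ₋₂, qₖ = aₖqₖ₋₁ + qₖ₋₂ (with p₋₁=1, p₋₂=0, q₋₁=0, q₋₂=1):
  k=0: a=7, p=7, q=1
  k=1: a=1, p=8, q=1
  k=2: a=2, p=23, q=3
  k=3: a=2, p=54, q=7

54/7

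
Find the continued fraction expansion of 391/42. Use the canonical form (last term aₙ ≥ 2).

391 = 9*42 + 13
42 = 3*13 + 3
13 = 4*3 + 1
3 = 3*1 + 0  (stop)
So 391/42 = [9; 3, 4, 3].

[9; 3, 4, 3]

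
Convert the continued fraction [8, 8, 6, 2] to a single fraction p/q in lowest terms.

861/106

Fold from the inside: start with 2/1.
  6 + 1/2 = 13/2
  8 + 2/13 = 106/13
  8 + 13/106 = 861/106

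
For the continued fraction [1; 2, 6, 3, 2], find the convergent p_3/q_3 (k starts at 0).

60/41

Using pₖ = aₖpₖ₋₁ + pₖ₋₂, qₖ = aₖqₖ₋₁ + qₖ₋₂ (with p₋₁=1, p₋₂=0, q₋₁=0, q₋₂=1):
  k=0: a=1, p=1, q=1
  k=1: a=2, p=3, q=2
  k=2: a=6, p=19, q=13
  k=3: a=3, p=60, q=41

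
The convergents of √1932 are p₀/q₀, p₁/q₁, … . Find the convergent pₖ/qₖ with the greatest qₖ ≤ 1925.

√1932 = [43; 1, 20, 1, 86, …] (period length 4).
Convergents:
  p_0/q_0 = 43/1
  p_1/q_1 = 44/1
  p_2/q_2 = 923/21
  p_3/q_3 = 967/22
  p_4/q_4 = 84085/1913
  p_5/q_5 = 85052/1935
q_4 = 1913 ≤ 1925 < 1935 = q_5, so the answer is 84085/1913.

84085/1913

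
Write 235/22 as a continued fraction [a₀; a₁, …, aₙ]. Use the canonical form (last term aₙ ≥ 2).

235 = 10*22 + 15
22 = 1*15 + 7
15 = 2*7 + 1
7 = 7*1 + 0  (stop)
So 235/22 = [10; 1, 2, 7].

[10; 1, 2, 7]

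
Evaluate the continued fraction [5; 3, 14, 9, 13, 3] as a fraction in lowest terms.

Using pₖ = aₖpₖ₋₁ + pₖ₋₂ and qₖ = aₖqₖ₋₁ + qₖ₋₂:
  k=0: a=5, p=5, q=1
  k=1: a=3, p=16, q=3
  k=2: a=14, p=229, q=43
  k=3: a=9, p=2077, q=390
  k=4: a=13, p=27230, q=5113
  k=5: a=3, p=83767, q=15729

83767/15729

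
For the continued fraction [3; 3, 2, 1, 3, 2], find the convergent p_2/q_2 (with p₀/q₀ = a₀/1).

23/7

Using pₖ = aₖpₖ₋₁ + pₖ₋₂, qₖ = aₖqₖ₋₁ + qₖ₋₂ (with p₋₁=1, p₋₂=0, q₋₁=0, q₋₂=1):
  k=0: a=3, p=3, q=1
  k=1: a=3, p=10, q=3
  k=2: a=2, p=23, q=7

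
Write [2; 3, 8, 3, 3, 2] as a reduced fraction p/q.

1383/596

Using pₖ = aₖpₖ₋₁ + pₖ₋₂ and qₖ = aₖqₖ₋₁ + qₖ₋₂:
  k=0: a=2, p=2, q=1
  k=1: a=3, p=7, q=3
  k=2: a=8, p=58, q=25
  k=3: a=3, p=181, q=78
  k=4: a=3, p=601, q=259
  k=5: a=2, p=1383, q=596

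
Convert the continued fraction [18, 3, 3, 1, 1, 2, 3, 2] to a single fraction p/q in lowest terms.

8402/459

Fold from the inside: start with 2/1.
  3 + 1/2 = 7/2
  2 + 2/7 = 16/7
  1 + 7/16 = 23/16
  1 + 16/23 = 39/23
  3 + 23/39 = 140/39
  3 + 39/140 = 459/140
  18 + 140/459 = 8402/459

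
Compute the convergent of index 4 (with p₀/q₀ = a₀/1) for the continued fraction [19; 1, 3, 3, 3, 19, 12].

Using pₖ = aₖpₖ₋₁ + pₖ₋₂, qₖ = aₖqₖ₋₁ + qₖ₋₂ (with p₋₁=1, p₋₂=0, q₋₁=0, q₋₂=1):
  k=0: a=19, p=19, q=1
  k=1: a=1, p=20, q=1
  k=2: a=3, p=79, q=4
  k=3: a=3, p=257, q=13
  k=4: a=3, p=850, q=43

850/43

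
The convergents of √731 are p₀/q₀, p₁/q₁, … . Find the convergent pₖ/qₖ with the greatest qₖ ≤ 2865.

39447/1459

√731 = [27; 27, 54, …] (period length 2).
Convergents:
  p_0/q_0 = 27/1
  p_1/q_1 = 730/27
  p_2/q_2 = 39447/1459
  p_3/q_3 = 1065799/39420
q_2 = 1459 ≤ 2865 < 39420 = q_3, so the answer is 39447/1459.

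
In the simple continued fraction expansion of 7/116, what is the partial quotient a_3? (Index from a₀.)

7 = 0·116 + 7   →  a_0 = 0
116 = 16·7 + 4   →  a_1 = 16
7 = 1·4 + 3   →  a_2 = 1
4 = 1·3 + 1   →  a_3 = 1

1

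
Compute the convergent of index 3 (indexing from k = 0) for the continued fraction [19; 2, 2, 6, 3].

Using pₖ = aₖpₖ₋₁ + pₖ₋₂, qₖ = aₖqₖ₋₁ + qₖ₋₂ (with p₋₁=1, p₋₂=0, q₋₁=0, q₋₂=1):
  k=0: a=19, p=19, q=1
  k=1: a=2, p=39, q=2
  k=2: a=2, p=97, q=5
  k=3: a=6, p=621, q=32

621/32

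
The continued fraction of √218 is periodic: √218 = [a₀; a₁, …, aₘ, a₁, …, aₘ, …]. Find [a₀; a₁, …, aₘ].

a₀ = ⌊√218⌋ = 14.
With m₀=0, d₀=1 and mₖ₊₁ = dₖaₖ − mₖ, dₖ₊₁ = (n − mₖ₊₁²)/dₖ, aₖ₊₁ = ⌊(a₀+mₖ₊₁)/dₖ₊₁⌋:
  k=1: m=14, d=22, a=1
  k=2: m=8, d=7, a=3
  k=3: m=13, d=7, a=3
  k=4: m=8, d=22, a=1
  k=5: m=14, d=1, a=28
d=1 and a=2a₀=28 at k=5, so the next step gives (m, d) = (14, 22) again — its k=1 value — and the period has length 5.

[14; 1, 3, 3, 1, 28]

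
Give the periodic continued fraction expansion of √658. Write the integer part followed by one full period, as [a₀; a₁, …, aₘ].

a₀ = ⌊√658⌋ = 25.
With m₀=0, d₀=1 and mₖ₊₁ = dₖaₖ − mₖ, dₖ₊₁ = (n − mₖ₊₁²)/dₖ, aₖ₊₁ = ⌊(a₀+mₖ₊₁)/dₖ₊₁⌋:
  k=1: m=25, d=33, a=1
  k=2: m=8, d=18, a=1
  k=3: m=10, d=31, a=1
  k=4: m=21, d=7, a=6
  k=5: m=21, d=31, a=1
  k=6: m=10, d=18, a=1
  k=7: m=8, d=33, a=1
  k=8: m=25, d=1, a=50
d=1 and a=2a₀=50 at k=8, so the next step gives (m, d) = (25, 33) again — its k=1 value — and the period has length 8.

[25; 1, 1, 1, 6, 1, 1, 1, 50]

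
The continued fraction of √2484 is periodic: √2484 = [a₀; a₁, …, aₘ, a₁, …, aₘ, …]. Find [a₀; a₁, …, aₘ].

a₀ = ⌊√2484⌋ = 49.
With m₀=0, d₀=1 and mₖ₊₁ = dₖaₖ − mₖ, dₖ₊₁ = (n − mₖ₊₁²)/dₖ, aₖ₊₁ = ⌊(a₀+mₖ₊₁)/dₖ₊₁⌋:
  k=1: m=49, d=83, a=1
  k=2: m=34, d=16, a=5
  k=3: m=46, d=23, a=4
  k=4: m=46, d=16, a=5
  k=5: m=34, d=83, a=1
  k=6: m=49, d=1, a=98
d=1 and a=2a₀=98 at k=6, so the next step gives (m, d) = (49, 83) again — its k=1 value — and the period has length 6.

[49; 1, 5, 4, 5, 1, 98]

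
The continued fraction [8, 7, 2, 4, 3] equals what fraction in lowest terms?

Fold from the inside: start with 3/1.
  4 + 1/3 = 13/3
  2 + 3/13 = 29/13
  7 + 13/29 = 216/29
  8 + 29/216 = 1757/216

1757/216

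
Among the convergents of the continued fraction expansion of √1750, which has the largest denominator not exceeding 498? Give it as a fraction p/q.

20791/497

√1750 = [41; 1, 4, 1, 82, …] (period length 4).
Convergents:
  p_0/q_0 = 41/1
  p_1/q_1 = 42/1
  p_2/q_2 = 209/5
  p_3/q_3 = 251/6
  p_4/q_4 = 20791/497
  p_5/q_5 = 21042/503
q_4 = 497 ≤ 498 < 503 = q_5, so the answer is 20791/497.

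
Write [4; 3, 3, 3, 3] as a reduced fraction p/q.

Fold from the inside: start with 3/1.
  3 + 1/3 = 10/3
  3 + 3/10 = 33/10
  3 + 10/33 = 109/33
  4 + 33/109 = 469/109

469/109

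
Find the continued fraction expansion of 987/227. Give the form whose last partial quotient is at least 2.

987 = 4×227 + 79
227 = 2×79 + 69
79 = 1×69 + 10
69 = 6×10 + 9
10 = 1×9 + 1
9 = 9×1 + 0  (stop)
So 987/227 = [4; 2, 1, 6, 1, 9].

[4; 2, 1, 6, 1, 9]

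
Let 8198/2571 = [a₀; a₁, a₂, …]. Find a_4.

9

8198 = 3·2571 + 485   →  a_0 = 3
2571 = 5·485 + 146   →  a_1 = 5
485 = 3·146 + 47   →  a_2 = 3
146 = 3·47 + 5   →  a_3 = 3
47 = 9·5 + 2   →  a_4 = 9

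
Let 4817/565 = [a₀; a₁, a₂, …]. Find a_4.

4

4817 = 8·565 + 297   →  a_0 = 8
565 = 1·297 + 268   →  a_1 = 1
297 = 1·268 + 29   →  a_2 = 1
268 = 9·29 + 7   →  a_3 = 9
29 = 4·7 + 1   →  a_4 = 4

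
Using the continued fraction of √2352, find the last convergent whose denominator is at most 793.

√2352 = [48; 2, 96, …] (period length 2).
Convergents:
  p_0/q_0 = 48/1
  p_1/q_1 = 97/2
  p_2/q_2 = 9360/193
  p_3/q_3 = 18817/388
  p_4/q_4 = 1815792/37441
q_3 = 388 ≤ 793 < 37441 = q_4, so the answer is 18817/388.

18817/388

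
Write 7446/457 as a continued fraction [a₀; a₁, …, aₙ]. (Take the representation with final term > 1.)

7446 = 16·457 + 134
457 = 3·134 + 55
134 = 2·55 + 24
55 = 2·24 + 7
24 = 3·7 + 3
7 = 2·3 + 1
3 = 3·1 + 0  (stop)
So 7446/457 = [16; 3, 2, 2, 3, 2, 3].

[16; 3, 2, 2, 3, 2, 3]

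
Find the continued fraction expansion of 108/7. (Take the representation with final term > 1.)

108 = 15·7 + 3
7 = 2·3 + 1
3 = 3·1 + 0  (stop)
So 108/7 = [15; 2, 3].

[15; 2, 3]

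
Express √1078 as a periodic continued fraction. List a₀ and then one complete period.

[32; 1, 4, 1, 64]

a₀ = ⌊√1078⌋ = 32.
With m₀=0, d₀=1 and mₖ₊₁ = dₖaₖ − mₖ, dₖ₊₁ = (n − mₖ₊₁²)/dₖ, aₖ₊₁ = ⌊(a₀+mₖ₊₁)/dₖ₊₁⌋:
  k=1: m=32, d=54, a=1
  k=2: m=22, d=11, a=4
  k=3: m=22, d=54, a=1
  k=4: m=32, d=1, a=64
d=1 and a=2a₀=64 at k=4, so the next step gives (m, d) = (32, 54) again — its k=1 value — and the period has length 4.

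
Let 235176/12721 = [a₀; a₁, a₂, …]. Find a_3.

14

235176 = 18·12721 + 6198   →  a_0 = 18
12721 = 2·6198 + 325   →  a_1 = 2
6198 = 19·325 + 23   →  a_2 = 19
325 = 14·23 + 3   →  a_3 = 14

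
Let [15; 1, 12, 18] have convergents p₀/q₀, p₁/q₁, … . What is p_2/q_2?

207/13

Using pₖ = aₖpₖ₋₁ + pₖ₋₂, qₖ = aₖqₖ₋₁ + qₖ₋₂ (with p₋₁=1, p₋₂=0, q₋₁=0, q₋₂=1):
  k=0: a=15, p=15, q=1
  k=1: a=1, p=16, q=1
  k=2: a=12, p=207, q=13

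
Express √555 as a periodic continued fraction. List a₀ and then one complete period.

a₀ = ⌊√555⌋ = 23.
With m₀=0, d₀=1 and mₖ₊₁ = dₖaₖ − mₖ, dₖ₊₁ = (n − mₖ₊₁²)/dₖ, aₖ₊₁ = ⌊(a₀+mₖ₊₁)/dₖ₊₁⌋:
  k=1: m=23, d=26, a=1
  k=2: m=3, d=21, a=1
  k=3: m=18, d=11, a=3
  k=4: m=15, d=30, a=1
  k=5: m=15, d=11, a=3
  k=6: m=18, d=21, a=1
  k=7: m=3, d=26, a=1
  k=8: m=23, d=1, a=46
d=1 and a=2a₀=46 at k=8, so the next step gives (m, d) = (23, 26) again — its k=1 value — and the period has length 8.

[23; 1, 1, 3, 1, 3, 1, 1, 46]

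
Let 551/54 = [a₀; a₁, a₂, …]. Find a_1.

4

551 = 10·54 + 11   →  a_0 = 10
54 = 4·11 + 10   →  a_1 = 4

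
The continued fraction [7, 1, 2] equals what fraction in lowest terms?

23/3

Fold from the inside: start with 2/1.
  1 + 1/2 = 3/2
  7 + 2/3 = 23/3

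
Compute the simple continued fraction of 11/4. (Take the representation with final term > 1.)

11 = 2·4 + 3
4 = 1·3 + 1
3 = 3·1 + 0  (stop)
So 11/4 = [2; 1, 3].

[2; 1, 3]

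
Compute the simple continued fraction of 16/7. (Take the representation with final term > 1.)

16 = 2·7 + 2
7 = 3·2 + 1
2 = 2·1 + 0  (stop)
So 16/7 = [2; 3, 2].

[2; 3, 2]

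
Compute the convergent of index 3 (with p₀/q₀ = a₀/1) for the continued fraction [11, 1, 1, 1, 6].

Using pₖ = aₖpₖ₋₁ + pₖ₋₂, qₖ = aₖqₖ₋₁ + qₖ₋₂ (with p₋₁=1, p₋₂=0, q₋₁=0, q₋₂=1):
  k=0: a=11, p=11, q=1
  k=1: a=1, p=12, q=1
  k=2: a=1, p=23, q=2
  k=3: a=1, p=35, q=3

35/3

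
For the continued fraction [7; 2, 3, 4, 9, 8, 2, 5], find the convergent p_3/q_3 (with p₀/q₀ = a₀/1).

223/30

Using pₖ = aₖpₖ₋₁ + pₖ₋₂, qₖ = aₖqₖ₋₁ + qₖ₋₂ (with p₋₁=1, p₋₂=0, q₋₁=0, q₋₂=1):
  k=0: a=7, p=7, q=1
  k=1: a=2, p=15, q=2
  k=2: a=3, p=52, q=7
  k=3: a=4, p=223, q=30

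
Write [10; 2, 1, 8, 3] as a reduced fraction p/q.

838/81

Using pₖ = aₖpₖ₋₁ + pₖ₋₂ and qₖ = aₖqₖ₋₁ + qₖ₋₂:
  k=0: a=10, p=10, q=1
  k=1: a=2, p=21, q=2
  k=2: a=1, p=31, q=3
  k=3: a=8, p=269, q=26
  k=4: a=3, p=838, q=81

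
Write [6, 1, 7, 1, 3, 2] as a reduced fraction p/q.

544/79

Fold from the inside: start with 2/1.
  3 + 1/2 = 7/2
  1 + 2/7 = 9/7
  7 + 7/9 = 70/9
  1 + 9/70 = 79/70
  6 + 70/79 = 544/79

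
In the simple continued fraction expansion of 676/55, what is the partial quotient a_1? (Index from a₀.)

676 = 12·55 + 16   →  a_0 = 12
55 = 3·16 + 7   →  a_1 = 3

3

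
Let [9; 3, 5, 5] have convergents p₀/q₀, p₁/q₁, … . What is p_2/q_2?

Using pₖ = aₖpₖ₋₁ + pₖ₋₂, qₖ = aₖqₖ₋₁ + qₖ₋₂ (with p₋₁=1, p₋₂=0, q₋₁=0, q₋₂=1):
  k=0: a=9, p=9, q=1
  k=1: a=3, p=28, q=3
  k=2: a=5, p=149, q=16

149/16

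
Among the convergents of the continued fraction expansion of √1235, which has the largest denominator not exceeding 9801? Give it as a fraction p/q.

√1235 = [35; 7, 70, …] (period length 2).
Convergents:
  p_0/q_0 = 35/1
  p_1/q_1 = 246/7
  p_2/q_2 = 17255/491
  p_3/q_3 = 121031/3444
  p_4/q_4 = 8489425/241571
q_3 = 3444 ≤ 9801 < 241571 = q_4, so the answer is 121031/3444.

121031/3444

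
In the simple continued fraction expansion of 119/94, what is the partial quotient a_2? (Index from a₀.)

119 = 1·94 + 25   →  a_0 = 1
94 = 3·25 + 19   →  a_1 = 3
25 = 1·19 + 6   →  a_2 = 1

1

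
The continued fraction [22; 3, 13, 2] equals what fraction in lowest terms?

Using pₖ = aₖpₖ₋₁ + pₖ₋₂ and qₖ = aₖqₖ₋₁ + qₖ₋₂:
  k=0: a=22, p=22, q=1
  k=1: a=3, p=67, q=3
  k=2: a=13, p=893, q=40
  k=3: a=2, p=1853, q=83

1853/83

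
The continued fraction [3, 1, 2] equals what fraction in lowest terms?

11/3

Fold from the inside: start with 2/1.
  1 + 1/2 = 3/2
  3 + 2/3 = 11/3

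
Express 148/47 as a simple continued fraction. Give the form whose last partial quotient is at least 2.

[3; 6, 1, 2, 2]

148 = 3·47 + 7
47 = 6·7 + 5
7 = 1·5 + 2
5 = 2·2 + 1
2 = 2·1 + 0  (stop)
So 148/47 = [3; 6, 1, 2, 2].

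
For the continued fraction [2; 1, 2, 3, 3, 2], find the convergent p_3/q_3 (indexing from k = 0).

Using pₖ = aₖpₖ₋₁ + pₖ₋₂, qₖ = aₖqₖ₋₁ + qₖ₋₂ (with p₋₁=1, p₋₂=0, q₋₁=0, q₋₂=1):
  k=0: a=2, p=2, q=1
  k=1: a=1, p=3, q=1
  k=2: a=2, p=8, q=3
  k=3: a=3, p=27, q=10

27/10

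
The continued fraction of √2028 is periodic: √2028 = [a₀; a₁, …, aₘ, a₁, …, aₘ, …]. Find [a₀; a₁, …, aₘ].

[45; 30, 90]

a₀ = ⌊√2028⌋ = 45.
With m₀=0, d₀=1 and mₖ₊₁ = dₖaₖ − mₖ, dₖ₊₁ = (n − mₖ₊₁²)/dₖ, aₖ₊₁ = ⌊(a₀+mₖ₊₁)/dₖ₊₁⌋:
  k=1: m=45, d=3, a=30
  k=2: m=45, d=1, a=90
d=1 and a=2a₀=90 at k=2, so the next step gives (m, d) = (45, 3) again — its k=1 value — and the period has length 2.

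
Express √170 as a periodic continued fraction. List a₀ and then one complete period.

[13; 26]

a₀ = ⌊√170⌋ = 13.
With m₀=0, d₀=1 and mₖ₊₁ = dₖaₖ − mₖ, dₖ₊₁ = (n − mₖ₊₁²)/dₖ, aₖ₊₁ = ⌊(a₀+mₖ₊₁)/dₖ₊₁⌋:
  k=1: m=13, d=1, a=26
d=1 and a=2a₀=26 at k=1, so the next step gives (m, d) = (13, 1) again — its k=1 value — and the period has length 1.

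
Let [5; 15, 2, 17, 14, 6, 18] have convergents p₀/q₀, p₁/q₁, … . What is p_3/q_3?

2745/542

Using pₖ = aₖpₖ₋₁ + pₖ₋₂, qₖ = aₖqₖ₋₁ + qₖ₋₂ (with p₋₁=1, p₋₂=0, q₋₁=0, q₋₂=1):
  k=0: a=5, p=5, q=1
  k=1: a=15, p=76, q=15
  k=2: a=2, p=157, q=31
  k=3: a=17, p=2745, q=542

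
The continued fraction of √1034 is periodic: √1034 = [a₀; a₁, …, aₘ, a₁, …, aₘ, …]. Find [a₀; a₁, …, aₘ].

a₀ = ⌊√1034⌋ = 32.
With m₀=0, d₀=1 and mₖ₊₁ = dₖaₖ − mₖ, dₖ₊₁ = (n − mₖ₊₁²)/dₖ, aₖ₊₁ = ⌊(a₀+mₖ₊₁)/dₖ₊₁⌋:
  k=1: m=32, d=10, a=6
  k=2: m=28, d=25, a=2
  k=3: m=22, d=22, a=2
  k=4: m=22, d=25, a=2
  k=5: m=28, d=10, a=6
  k=6: m=32, d=1, a=64
d=1 and a=2a₀=64 at k=6, so the next step gives (m, d) = (32, 10) again — its k=1 value — and the period has length 6.

[32; 6, 2, 2, 2, 6, 64]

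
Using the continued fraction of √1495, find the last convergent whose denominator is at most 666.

√1495 = [38; 1, 1, 1, 76, …] (period length 4).
Convergents:
  p_0/q_0 = 38/1
  p_1/q_1 = 39/1
  p_2/q_2 = 77/2
  p_3/q_3 = 116/3
  p_4/q_4 = 8893/230
  p_5/q_5 = 9009/233
  p_6/q_6 = 17902/463
  p_7/q_7 = 26911/696
q_6 = 463 ≤ 666 < 696 = q_7, so the answer is 17902/463.

17902/463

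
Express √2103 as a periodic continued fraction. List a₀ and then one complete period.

a₀ = ⌊√2103⌋ = 45.
With m₀=0, d₀=1 and mₖ₊₁ = dₖaₖ − mₖ, dₖ₊₁ = (n − mₖ₊₁²)/dₖ, aₖ₊₁ = ⌊(a₀+mₖ₊₁)/dₖ₊₁⌋:
  k=1: m=45, d=78, a=1
  k=2: m=33, d=13, a=6
  k=3: m=45, d=6, a=15
  k=4: m=45, d=13, a=6
  k=5: m=33, d=78, a=1
  k=6: m=45, d=1, a=90
d=1 and a=2a₀=90 at k=6, so the next step gives (m, d) = (45, 78) again — its k=1 value — and the period has length 6.

[45; 1, 6, 15, 6, 1, 90]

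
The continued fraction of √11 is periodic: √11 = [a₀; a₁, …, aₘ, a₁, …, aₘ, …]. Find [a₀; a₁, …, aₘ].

[3; 3, 6]

a₀ = ⌊√11⌋ = 3.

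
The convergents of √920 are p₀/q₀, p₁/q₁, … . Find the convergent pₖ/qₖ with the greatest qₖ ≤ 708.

√920 = [30; 3, 60, …] (period length 2).
Convergents:
  p_0/q_0 = 30/1
  p_1/q_1 = 91/3
  p_2/q_2 = 5490/181
  p_3/q_3 = 16561/546
  p_4/q_4 = 999150/32941
q_3 = 546 ≤ 708 < 32941 = q_4, so the answer is 16561/546.

16561/546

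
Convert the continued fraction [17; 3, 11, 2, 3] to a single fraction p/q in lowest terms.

4279/247

Fold from the inside: start with 3/1.
  2 + 1/3 = 7/3
  11 + 3/7 = 80/7
  3 + 7/80 = 247/80
  17 + 80/247 = 4279/247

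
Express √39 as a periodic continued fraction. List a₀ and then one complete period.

[6; 4, 12]

a₀ = ⌊√39⌋ = 6.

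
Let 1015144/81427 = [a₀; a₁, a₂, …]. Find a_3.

17

1015144 = 12·81427 + 38020   →  a_0 = 12
81427 = 2·38020 + 5387   →  a_1 = 2
38020 = 7·5387 + 311   →  a_2 = 7
5387 = 17·311 + 100   →  a_3 = 17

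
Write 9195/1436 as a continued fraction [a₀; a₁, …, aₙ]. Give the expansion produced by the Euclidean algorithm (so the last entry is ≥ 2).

9195 = 6*1436 + 579
1436 = 2*579 + 278
579 = 2*278 + 23
278 = 12*23 + 2
23 = 11*2 + 1
2 = 2*1 + 0  (stop)
So 9195/1436 = [6; 2, 2, 12, 11, 2].

[6; 2, 2, 12, 11, 2]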